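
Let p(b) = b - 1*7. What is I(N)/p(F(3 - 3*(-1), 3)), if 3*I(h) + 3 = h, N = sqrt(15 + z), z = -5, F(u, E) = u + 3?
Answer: -1/2 + sqrt(10)/6 ≈ 0.027046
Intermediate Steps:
F(u, E) = 3 + u
p(b) = -7 + b (p(b) = b - 7 = -7 + b)
N = sqrt(10) (N = sqrt(15 - 5) = sqrt(10) ≈ 3.1623)
I(h) = -1 + h/3
I(N)/p(F(3 - 3*(-1), 3)) = (-1 + sqrt(10)/3)/(-7 + (3 + (3 - 3*(-1)))) = (-1 + sqrt(10)/3)/(-7 + (3 + (3 + 3))) = (-1 + sqrt(10)/3)/(-7 + (3 + 6)) = (-1 + sqrt(10)/3)/(-7 + 9) = (-1 + sqrt(10)/3)/2 = (-1 + sqrt(10)/3)*(1/2) = -1/2 + sqrt(10)/6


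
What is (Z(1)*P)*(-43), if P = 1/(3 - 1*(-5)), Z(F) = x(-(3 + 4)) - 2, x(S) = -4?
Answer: 129/4 ≈ 32.250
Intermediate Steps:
Z(F) = -6 (Z(F) = -4 - 2 = -6)
P = ⅛ (P = 1/(3 + 5) = 1/8 = ⅛ ≈ 0.12500)
(Z(1)*P)*(-43) = -6*⅛*(-43) = -¾*(-43) = 129/4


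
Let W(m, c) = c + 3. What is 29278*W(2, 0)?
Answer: 87834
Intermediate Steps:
W(m, c) = 3 + c
29278*W(2, 0) = 29278*(3 + 0) = 29278*3 = 87834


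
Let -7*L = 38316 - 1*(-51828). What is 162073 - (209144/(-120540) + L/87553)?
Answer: 427619933880893/2638409655 ≈ 1.6208e+5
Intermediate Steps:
L = -90144/7 (L = -(38316 - 1*(-51828))/7 = -(38316 + 51828)/7 = -⅐*90144 = -90144/7 ≈ -12878.)
162073 - (209144/(-120540) + L/87553) = 162073 - (209144/(-120540) - 90144/7/87553) = 162073 - (209144*(-1/120540) - 90144/7*1/87553) = 162073 - (-52286/30135 - 90144/612871) = 162073 - 1*(-4965866078/2638409655) = 162073 + 4965866078/2638409655 = 427619933880893/2638409655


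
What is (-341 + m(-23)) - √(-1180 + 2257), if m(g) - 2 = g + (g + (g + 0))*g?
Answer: 696 - √1077 ≈ 663.18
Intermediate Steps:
m(g) = 2 + g + 2*g² (m(g) = 2 + (g + (g + (g + 0))*g) = 2 + (g + (g + g)*g) = 2 + (g + (2*g)*g) = 2 + (g + 2*g²) = 2 + g + 2*g²)
(-341 + m(-23)) - √(-1180 + 2257) = (-341 + (2 - 23 + 2*(-23)²)) - √(-1180 + 2257) = (-341 + (2 - 23 + 2*529)) - √1077 = (-341 + (2 - 23 + 1058)) - √1077 = (-341 + 1037) - √1077 = 696 - √1077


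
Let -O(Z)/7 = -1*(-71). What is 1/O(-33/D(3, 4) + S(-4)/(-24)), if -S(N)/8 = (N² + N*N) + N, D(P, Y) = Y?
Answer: -1/497 ≈ -0.0020121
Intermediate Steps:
S(N) = -16*N² - 8*N (S(N) = -8*((N² + N*N) + N) = -8*((N² + N²) + N) = -8*(2*N² + N) = -8*(N + 2*N²) = -16*N² - 8*N)
O(Z) = -497 (O(Z) = -(-7)*(-71) = -7*71 = -497)
1/O(-33/D(3, 4) + S(-4)/(-24)) = 1/(-497) = -1/497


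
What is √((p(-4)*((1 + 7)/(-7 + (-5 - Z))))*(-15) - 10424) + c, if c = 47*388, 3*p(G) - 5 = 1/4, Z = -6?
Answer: 18236 + I*√10389 ≈ 18236.0 + 101.93*I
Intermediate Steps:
p(G) = 7/4 (p(G) = 5/3 + (⅓)/4 = 5/3 + (⅓)*(¼) = 5/3 + 1/12 = 7/4)
c = 18236
√((p(-4)*((1 + 7)/(-7 + (-5 - Z))))*(-15) - 10424) + c = √((7*((1 + 7)/(-7 + (-5 - 1*(-6))))/4)*(-15) - 10424) + 18236 = √((7*(8/(-7 + (-5 + 6)))/4)*(-15) - 10424) + 18236 = √((7*(8/(-7 + 1))/4)*(-15) - 10424) + 18236 = √((7*(8/(-6))/4)*(-15) - 10424) + 18236 = √((7*(8*(-⅙))/4)*(-15) - 10424) + 18236 = √(((7/4)*(-4/3))*(-15) - 10424) + 18236 = √(-7/3*(-15) - 10424) + 18236 = √(35 - 10424) + 18236 = √(-10389) + 18236 = I*√10389 + 18236 = 18236 + I*√10389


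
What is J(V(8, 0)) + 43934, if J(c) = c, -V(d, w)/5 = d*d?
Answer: 43614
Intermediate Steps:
V(d, w) = -5*d**2 (V(d, w) = -5*d*d = -5*d**2)
J(V(8, 0)) + 43934 = -5*8**2 + 43934 = -5*64 + 43934 = -320 + 43934 = 43614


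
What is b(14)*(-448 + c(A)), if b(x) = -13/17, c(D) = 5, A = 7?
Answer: 5759/17 ≈ 338.76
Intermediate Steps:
b(x) = -13/17 (b(x) = -13*1/17 = -13/17)
b(14)*(-448 + c(A)) = -13*(-448 + 5)/17 = -13/17*(-443) = 5759/17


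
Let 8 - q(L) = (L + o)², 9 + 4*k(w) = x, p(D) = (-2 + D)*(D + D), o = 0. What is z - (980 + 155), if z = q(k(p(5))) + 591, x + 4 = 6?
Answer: -8625/16 ≈ -539.06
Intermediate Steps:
x = 2 (x = -4 + 6 = 2)
p(D) = 2*D*(-2 + D) (p(D) = (-2 + D)*(2*D) = 2*D*(-2 + D))
k(w) = -7/4 (k(w) = -9/4 + (¼)*2 = -9/4 + ½ = -7/4)
q(L) = 8 - L² (q(L) = 8 - (L + 0)² = 8 - L²)
z = 9535/16 (z = (8 - (-7/4)²) + 591 = (8 - 1*49/16) + 591 = (8 - 49/16) + 591 = 79/16 + 591 = 9535/16 ≈ 595.94)
z - (980 + 155) = 9535/16 - (980 + 155) = 9535/16 - 1*1135 = 9535/16 - 1135 = -8625/16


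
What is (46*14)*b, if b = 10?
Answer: 6440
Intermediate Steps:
(46*14)*b = (46*14)*10 = 644*10 = 6440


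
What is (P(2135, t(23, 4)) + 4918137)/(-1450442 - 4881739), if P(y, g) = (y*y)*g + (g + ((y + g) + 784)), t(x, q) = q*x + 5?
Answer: -149023025/2110727 ≈ -70.603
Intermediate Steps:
t(x, q) = 5 + q*x
P(y, g) = 784 + y + 2*g + g*y**2 (P(y, g) = y**2*g + (g + ((g + y) + 784)) = g*y**2 + (g + (784 + g + y)) = g*y**2 + (784 + y + 2*g) = 784 + y + 2*g + g*y**2)
(P(2135, t(23, 4)) + 4918137)/(-1450442 - 4881739) = ((784 + 2135 + 2*(5 + 4*23) + (5 + 4*23)*2135**2) + 4918137)/(-1450442 - 4881739) = ((784 + 2135 + 2*(5 + 92) + (5 + 92)*4558225) + 4918137)/(-6332181) = ((784 + 2135 + 2*97 + 97*4558225) + 4918137)*(-1/6332181) = ((784 + 2135 + 194 + 442147825) + 4918137)*(-1/6332181) = (442150938 + 4918137)*(-1/6332181) = 447069075*(-1/6332181) = -149023025/2110727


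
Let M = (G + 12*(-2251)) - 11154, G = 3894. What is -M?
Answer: 34272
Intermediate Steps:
M = -34272 (M = (3894 + 12*(-2251)) - 11154 = (3894 - 27012) - 11154 = -23118 - 11154 = -34272)
-M = -1*(-34272) = 34272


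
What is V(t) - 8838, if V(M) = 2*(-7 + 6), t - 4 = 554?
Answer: -8840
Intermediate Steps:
t = 558 (t = 4 + 554 = 558)
V(M) = -2 (V(M) = 2*(-1) = -2)
V(t) - 8838 = -2 - 8838 = -8840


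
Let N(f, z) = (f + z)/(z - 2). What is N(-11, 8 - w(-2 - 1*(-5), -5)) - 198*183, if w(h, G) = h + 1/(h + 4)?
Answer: -724723/20 ≈ -36236.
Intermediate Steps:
w(h, G) = h + 1/(4 + h)
N(f, z) = (f + z)/(-2 + z)
N(-11, 8 - w(-2 - 1*(-5), -5)) - 198*183 = (-11 + (8 - (1 + (-2 - 1*(-5))**2 + 4*(-2 - 1*(-5)))/(4 + (-2 - 1*(-5)))))/(-2 + (8 - (1 + (-2 - 1*(-5))**2 + 4*(-2 - 1*(-5)))/(4 + (-2 - 1*(-5))))) - 198*183 = (-11 + (8 - (1 + (-2 + 5)**2 + 4*(-2 + 5))/(4 + (-2 + 5))))/(-2 + (8 - (1 + (-2 + 5)**2 + 4*(-2 + 5))/(4 + (-2 + 5)))) - 36234 = (-11 + (8 - (1 + 3**2 + 4*3)/(4 + 3)))/(-2 + (8 - (1 + 3**2 + 4*3)/(4 + 3))) - 36234 = (-11 + (8 - (1 + 9 + 12)/7))/(-2 + (8 - (1 + 9 + 12)/7)) - 36234 = (-11 + (8 - 22/7))/(-2 + (8 - 22/7)) - 36234 = (-11 + 34/7)/(-2 + 34/7) - 36234 = -43/7/(20/7) - 36234 = (7/20)*(-43/7) - 36234 = -43/20 - 36234 = -724723/20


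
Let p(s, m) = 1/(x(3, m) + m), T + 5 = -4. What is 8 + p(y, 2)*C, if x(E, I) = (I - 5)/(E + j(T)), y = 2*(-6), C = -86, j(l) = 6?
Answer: -218/5 ≈ -43.600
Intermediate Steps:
T = -9 (T = -5 - 4 = -9)
y = -12
x(E, I) = (-5 + I)/(6 + E) (x(E, I) = (I - 5)/(E + 6) = (-5 + I)/(6 + E))
p(s, m) = 1/(-5/9 + 10*m/9) (p(s, m) = 1/((-5 + m)/(6 + 3) + m) = 1/((-5 + m)/9 + m) = 1/((-5/9 + m/9) + m) = 1/(-5/9 + 10*m/9))
8 + p(y, 2)*C = 8 + (9/(5*(-1 + 2*2)))*(-86) = 8 + (9/(5*(-1 + 4)))*(-86) = 8 + ((9/5)/3)*(-86) = 8 + ((9/5)*(⅓))*(-86) = 8 + (⅗)*(-86) = 8 - 258/5 = -218/5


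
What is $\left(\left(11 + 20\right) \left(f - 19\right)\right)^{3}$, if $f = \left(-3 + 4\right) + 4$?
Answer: $-81746504$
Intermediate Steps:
$f = 5$ ($f = 1 + 4 = 5$)
$\left(\left(11 + 20\right) \left(f - 19\right)\right)^{3} = \left(\left(11 + 20\right) \left(5 - 19\right)\right)^{3} = \left(31 \left(-14\right)\right)^{3} = \left(-434\right)^{3} = -81746504$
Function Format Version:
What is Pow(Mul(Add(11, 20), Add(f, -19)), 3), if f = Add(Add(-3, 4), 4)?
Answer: -81746504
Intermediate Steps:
f = 5 (f = Add(1, 4) = 5)
Pow(Mul(Add(11, 20), Add(f, -19)), 3) = Pow(Mul(Add(11, 20), Add(5, -19)), 3) = Pow(Mul(31, -14), 3) = Pow(-434, 3) = -81746504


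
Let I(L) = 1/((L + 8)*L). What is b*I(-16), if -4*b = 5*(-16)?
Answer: 5/32 ≈ 0.15625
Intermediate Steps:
I(L) = 1/(L*(8 + L)) (I(L) = 1/((8 + L)*L) = 1/(L*(8 + L)))
b = 20 (b = -5*(-16)/4 = -¼*(-80) = 20)
b*I(-16) = 20*(1/((-16)*(8 - 16))) = 20*(-1/16/(-8)) = 20*(-1/16*(-⅛)) = 20*(1/128) = 5/32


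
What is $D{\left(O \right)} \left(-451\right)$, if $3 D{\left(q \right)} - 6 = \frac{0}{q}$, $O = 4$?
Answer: $-902$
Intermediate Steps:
$D{\left(q \right)} = 2$ ($D{\left(q \right)} = 2 + \frac{0 \frac{1}{q}}{3} = 2 + \frac{1}{3} \cdot 0 = 2 + 0 = 2$)
$D{\left(O \right)} \left(-451\right) = 2 \left(-451\right) = -902$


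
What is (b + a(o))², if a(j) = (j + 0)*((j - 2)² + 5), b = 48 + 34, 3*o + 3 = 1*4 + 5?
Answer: 8464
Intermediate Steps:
o = 2 (o = -1 + (1*4 + 5)/3 = -1 + (4 + 5)/3 = -1 + (⅓)*9 = -1 + 3 = 2)
b = 82
a(j) = j*(5 + (-2 + j)²) (a(j) = j*((-2 + j)² + 5) = j*(5 + (-2 + j)²))
(b + a(o))² = (82 + 2*(5 + (-2 + 2)²))² = (82 + 2*(5 + 0²))² = (82 + 2*(5 + 0))² = (82 + 2*5)² = (82 + 10)² = 92² = 8464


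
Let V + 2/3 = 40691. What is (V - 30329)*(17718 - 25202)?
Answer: -232632656/3 ≈ -7.7544e+7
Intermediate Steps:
V = 122071/3 (V = -⅔ + 40691 = 122071/3 ≈ 40690.)
(V - 30329)*(17718 - 25202) = (122071/3 - 30329)*(17718 - 25202) = (31084/3)*(-7484) = -232632656/3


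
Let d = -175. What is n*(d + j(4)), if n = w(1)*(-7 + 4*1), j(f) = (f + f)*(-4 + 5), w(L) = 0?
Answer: 0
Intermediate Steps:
j(f) = 2*f (j(f) = (2*f)*1 = 2*f)
n = 0 (n = 0*(-7 + 4*1) = 0*(-7 + 4) = 0*(-3) = 0)
n*(d + j(4)) = 0*(-175 + 2*4) = 0*(-175 + 8) = 0*(-167) = 0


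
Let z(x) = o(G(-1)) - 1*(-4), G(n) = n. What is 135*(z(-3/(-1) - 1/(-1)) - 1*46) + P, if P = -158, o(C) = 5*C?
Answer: -6503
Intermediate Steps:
z(x) = -1 (z(x) = 5*(-1) - 1*(-4) = -5 + 4 = -1)
135*(z(-3/(-1) - 1/(-1)) - 1*46) + P = 135*(-1 - 1*46) - 158 = 135*(-1 - 46) - 158 = 135*(-47) - 158 = -6345 - 158 = -6503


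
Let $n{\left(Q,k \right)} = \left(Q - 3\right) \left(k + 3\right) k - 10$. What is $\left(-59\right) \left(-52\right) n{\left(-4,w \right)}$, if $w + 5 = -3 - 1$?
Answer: $-1190384$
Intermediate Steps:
$w = -9$ ($w = -5 - 4 = -9$)
$n{\left(Q,k \right)} = -10 + k \left(-3 + Q\right) \left(3 + k\right)$ ($n{\left(Q,k \right)} = \left(-3 + Q\right) \left(3 + k\right) k - 10 = k \left(-3 + Q\right) \left(3 + k\right) - 10 = -10 + k \left(-3 + Q\right) \left(3 + k\right)$)
$\left(-59\right) \left(-52\right) n{\left(-4,w \right)} = \left(-59\right) \left(-52\right) \left(-10 - -81 - 3 \left(-9\right)^{2} - 4 \left(-9\right)^{2} + 3 \left(-4\right) \left(-9\right)\right) = 3068 \left(-10 + 81 - 243 - 324 + 108\right) = 3068 \left(-388\right) = -1190384$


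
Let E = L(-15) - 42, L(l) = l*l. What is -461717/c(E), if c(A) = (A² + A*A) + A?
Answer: -461717/67161 ≈ -6.8748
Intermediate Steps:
L(l) = l²
E = 183 (E = (-15)² - 42 = 225 - 42 = 183)
c(A) = A + 2*A² (c(A) = (A² + A²) + A = 2*A² + A = A + 2*A²)
-461717/c(E) = -461717*1/(183*(1 + 2*183)) = -461717*1/(183*(1 + 366)) = -461717/(183*367) = -461717/67161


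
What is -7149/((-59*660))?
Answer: 2383/12980 ≈ 0.18359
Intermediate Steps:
-7149/((-59*660)) = -7149/(-38940) = -7149*(-1/38940) = 2383/12980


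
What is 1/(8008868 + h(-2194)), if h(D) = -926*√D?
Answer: 2002217/16035961985942 + 463*I*√2194/32071923971884 ≈ 1.2486e-7 + 6.762e-10*I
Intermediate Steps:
1/(8008868 + h(-2194)) = 1/(8008868 - 926*I*√2194)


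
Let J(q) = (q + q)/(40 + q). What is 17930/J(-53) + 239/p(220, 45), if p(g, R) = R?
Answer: 5257192/2385 ≈ 2204.3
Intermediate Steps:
J(q) = 2*q/(40 + q) (J(q) = (2*q)/(40 + q) = 2*q/(40 + q))
17930/J(-53) + 239/p(220, 45) = 17930/((2*(-53)/(40 - 53))) + 239/45 = 17930/((2*(-53)/(-13))) + 239*(1/45) = 17930/((2*(-53)*(-1/13))) + 239/45 = 17930/(106/13) + 239/45 = 17930*(13/106) + 239/45 = 116545/53 + 239/45 = 5257192/2385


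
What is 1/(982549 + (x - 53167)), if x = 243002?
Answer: 1/1172384 ≈ 8.5296e-7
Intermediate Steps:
1/(982549 + (x - 53167)) = 1/(982549 + (243002 - 53167)) = 1/(982549 + 189835) = 1/1172384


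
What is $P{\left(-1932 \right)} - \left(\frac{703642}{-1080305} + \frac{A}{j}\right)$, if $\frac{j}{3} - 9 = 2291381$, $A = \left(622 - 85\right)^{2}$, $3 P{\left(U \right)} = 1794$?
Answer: $\frac{296359544061393}{495080014790} \approx 598.61$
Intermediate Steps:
$P{\left(U \right)} = 598$ ($P{\left(U \right)} = \frac{1}{3} \cdot 1794 = 598$)
$A = 288369$ ($A = 537^{2} = 288369$)
$j = 6874170$ ($j = 27 + 3 \cdot 2291381 = 27 + 6874143 = 6874170$)
$P{\left(-1932 \right)} - \left(\frac{703642}{-1080305} + \frac{A}{j}\right) = 598 - \left(\frac{703642}{-1080305} + \frac{288369}{6874170}\right) = 598 - \left(703642 \left(- \frac{1}{1080305}\right) + 288369 \cdot \frac{1}{6874170}\right) = 598 - \left(- \frac{703642}{1080305} + \frac{96123}{2291390}\right) = 598 - - \frac{301695216973}{495080014790} = 598 + \frac{301695216973}{495080014790} = \frac{296359544061393}{495080014790}$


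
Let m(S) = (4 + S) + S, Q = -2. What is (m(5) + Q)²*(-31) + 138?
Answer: -4326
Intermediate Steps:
m(S) = 4 + 2*S
(m(5) + Q)²*(-31) + 138 = ((4 + 2*5) - 2)²*(-31) + 138 = ((4 + 10) - 2)²*(-31) + 138 = (14 - 2)²*(-31) + 138 = 12²*(-31) + 138 = 144*(-31) + 138 = -4464 + 138 = -4326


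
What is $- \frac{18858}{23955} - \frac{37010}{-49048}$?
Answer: $- \frac{6395439}{195824140} \approx -0.032659$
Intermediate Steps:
$- \frac{18858}{23955} - \frac{37010}{-49048} = \left(-18858\right) \frac{1}{23955} - - \frac{18505}{24524} = - \frac{6286}{7985} + \frac{18505}{24524} = - \frac{6395439}{195824140}$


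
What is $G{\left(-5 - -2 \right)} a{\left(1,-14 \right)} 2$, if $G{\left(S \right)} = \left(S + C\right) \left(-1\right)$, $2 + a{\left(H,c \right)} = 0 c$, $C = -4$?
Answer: $-28$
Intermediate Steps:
$a{\left(H,c \right)} = -2$ ($a{\left(H,c \right)} = -2 + 0 c = -2 + 0 = -2$)
$G{\left(S \right)} = 4 - S$ ($G{\left(S \right)} = \left(S - 4\right) \left(-1\right) = \left(-4 + S\right) \left(-1\right) = 4 - S$)
$G{\left(-5 - -2 \right)} a{\left(1,-14 \right)} 2 = \left(4 - \left(-5 - -2\right)\right) \left(-2\right) 2 = \left(4 - \left(-5 + 2\right)\right) \left(-2\right) 2 = \left(4 - -3\right) \left(-2\right) 2 = \left(4 + 3\right) \left(-2\right) 2 = 7 \left(-2\right) 2 = \left(-14\right) 2 = -28$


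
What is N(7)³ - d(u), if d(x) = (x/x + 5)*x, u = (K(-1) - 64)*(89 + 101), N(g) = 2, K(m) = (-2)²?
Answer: 68408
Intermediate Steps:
K(m) = 4
u = -11400 (u = (4 - 64)*(89 + 101) = -60*190 = -11400)
d(x) = 6*x (d(x) = (1 + 5)*x = 6*x)
N(7)³ - d(u) = 2³ - 6*(-11400) = 8 - 1*(-68400) = 8 + 68400 = 68408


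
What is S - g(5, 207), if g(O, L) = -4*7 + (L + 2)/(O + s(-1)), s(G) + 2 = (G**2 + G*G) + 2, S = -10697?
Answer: -74892/7 ≈ -10699.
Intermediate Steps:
s(G) = 2*G**2 (s(G) = -2 + ((G**2 + G*G) + 2) = -2 + ((G**2 + G**2) + 2) = -2 + (2*G**2 + 2) = -2 + (2 + 2*G**2) = 2*G**2)
g(O, L) = -28 + (2 + L)/(2 + O) (g(O, L) = -4*7 + (L + 2)/(O + 2*(-1)**2) = -28 + (2 + L)/(O + 2*1) = -28 + (2 + L)/(O + 2) = -28 + (2 + L)/(2 + O))
S - g(5, 207) = -10697 - (-54 + 207 - 28*5)/(2 + 5) = -10697 - (-54 + 207 - 140)/7 = -10697 - 13/7 = -74892/7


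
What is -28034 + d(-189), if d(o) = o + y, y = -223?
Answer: -28446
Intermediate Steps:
d(o) = -223 + o (d(o) = o - 223 = -223 + o)
-28034 + d(-189) = -28034 + (-223 - 189) = -28034 - 412 = -28446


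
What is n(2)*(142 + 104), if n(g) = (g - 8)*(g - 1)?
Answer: -1476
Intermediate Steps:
n(g) = (-1 + g)*(-8 + g) (n(g) = (-8 + g)*(-1 + g) = (-1 + g)*(-8 + g))
n(2)*(142 + 104) = (8 + 2**2 - 9*2)*(142 + 104) = (8 + 4 - 18)*246 = -6*246 = -1476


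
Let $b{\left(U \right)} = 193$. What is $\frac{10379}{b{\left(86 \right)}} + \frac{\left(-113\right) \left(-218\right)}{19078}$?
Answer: $\frac{101382462}{1841027} \approx 55.068$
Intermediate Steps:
$\frac{10379}{b{\left(86 \right)}} + \frac{\left(-113\right) \left(-218\right)}{19078} = \frac{10379}{193} + \frac{\left(-113\right) \left(-218\right)}{19078} = 10379 \cdot \frac{1}{193} + 24634 \cdot \frac{1}{19078} = \frac{10379}{193} + \frac{12317}{9539} = \frac{101382462}{1841027}$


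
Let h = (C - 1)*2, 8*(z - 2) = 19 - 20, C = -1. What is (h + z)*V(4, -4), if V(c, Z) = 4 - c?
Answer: 0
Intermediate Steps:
z = 15/8 (z = 2 + (19 - 20)/8 = 2 + (⅛)*(-1) = 2 - ⅛ = 15/8 ≈ 1.8750)
h = -4 (h = (-1 - 1)*2 = -2*2 = -4)
(h + z)*V(4, -4) = (-4 + 15/8)*(4 - 1*4) = -17*(4 - 4)/8 = -17/8*0 = 0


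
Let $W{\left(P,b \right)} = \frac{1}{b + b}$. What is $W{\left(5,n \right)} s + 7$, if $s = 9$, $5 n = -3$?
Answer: $- \frac{1}{2} \approx -0.5$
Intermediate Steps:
$n = - \frac{3}{5}$ ($n = \frac{1}{5} \left(-3\right) = - \frac{3}{5} \approx -0.6$)
$W{\left(P,b \right)} = \frac{1}{2 b}$
$W{\left(5,n \right)} s + 7 = \frac{1}{2 \left(- \frac{3}{5}\right)} 9 + 7 = \frac{1}{2} \left(- \frac{5}{3}\right) 9 + 7 = \left(- \frac{5}{6}\right) 9 + 7 = - \frac{15}{2} + 7 = - \frac{1}{2}$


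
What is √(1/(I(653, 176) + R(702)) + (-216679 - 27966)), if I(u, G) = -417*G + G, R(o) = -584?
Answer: I*√1480493682082/2460 ≈ 494.62*I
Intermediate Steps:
I(u, G) = -416*G
√(1/(I(653, 176) + R(702)) + (-216679 - 27966)) = √(1/(-416*176 - 584) + (-216679 - 27966)) = √(1/(-73216 - 584) - 244645) = √(1/(-73800) - 244645) = √(-1/73800 - 244645) = √(-18054801001/73800) = I*√1480493682082/2460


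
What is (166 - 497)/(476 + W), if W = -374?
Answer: -331/102 ≈ -3.2451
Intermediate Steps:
(166 - 497)/(476 + W) = (166 - 497)/(476 - 374) = -331/102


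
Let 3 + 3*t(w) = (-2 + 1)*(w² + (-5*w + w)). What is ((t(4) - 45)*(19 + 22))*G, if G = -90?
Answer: 169740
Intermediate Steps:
t(w) = -1 - w²/3 + 4*w/3 (t(w) = -1 + ((-2 + 1)*(w² + (-5*w + w)))/3 = -1 + (-(w² - 4*w))/3 = -1 + (-w² + 4*w)/3 = -1 + (-w²/3 + 4*w/3) = -1 - w²/3 + 4*w/3)
((t(4) - 45)*(19 + 22))*G = (((-1 - ⅓*4² + (4/3)*4) - 45)*(19 + 22))*(-90) = (((-1 - ⅓*16 + 16/3) - 45)*41)*(-90) = (((-1 - 16/3 + 16/3) - 45)*41)*(-90) = ((-1 - 45)*41)*(-90) = -46*41*(-90) = -1886*(-90) = 169740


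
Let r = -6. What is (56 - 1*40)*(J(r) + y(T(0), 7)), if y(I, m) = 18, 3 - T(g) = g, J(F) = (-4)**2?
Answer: 544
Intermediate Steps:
J(F) = 16
T(g) = 3 - g
(56 - 1*40)*(J(r) + y(T(0), 7)) = (56 - 1*40)*(16 + 18) = (56 - 40)*34 = 16*34 = 544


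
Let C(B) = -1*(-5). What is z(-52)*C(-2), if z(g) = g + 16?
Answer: -180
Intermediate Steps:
C(B) = 5
z(g) = 16 + g
z(-52)*C(-2) = (16 - 52)*5 = -36*5 = -180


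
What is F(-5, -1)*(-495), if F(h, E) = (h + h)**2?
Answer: -49500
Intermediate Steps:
F(h, E) = 4*h**2 (F(h, E) = (2*h)**2 = 4*h**2)
F(-5, -1)*(-495) = (4*(-5)**2)*(-495) = (4*25)*(-495) = 100*(-495) = -49500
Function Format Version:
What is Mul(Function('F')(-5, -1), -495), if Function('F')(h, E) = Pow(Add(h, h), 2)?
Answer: -49500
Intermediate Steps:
Function('F')(h, E) = Mul(4, Pow(h, 2)) (Function('F')(h, E) = Pow(Mul(2, h), 2) = Mul(4, Pow(h, 2)))
Mul(Function('F')(-5, -1), -495) = Mul(Mul(4, Pow(-5, 2)), -495) = Mul(Mul(4, 25), -495) = Mul(100, -495) = -49500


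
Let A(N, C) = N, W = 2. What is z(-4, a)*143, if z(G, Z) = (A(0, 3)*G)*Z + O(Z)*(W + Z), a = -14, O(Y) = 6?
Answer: -10296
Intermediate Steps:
z(G, Z) = 12 + 6*Z (z(G, Z) = (0*G)*Z + 6*(2 + Z) = 0*Z + (12 + 6*Z) = 0 + (12 + 6*Z) = 12 + 6*Z)
z(-4, a)*143 = (12 + 6*(-14))*143 = (12 - 84)*143 = -72*143 = -10296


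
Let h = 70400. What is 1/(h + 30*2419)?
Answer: 1/142970 ≈ 6.9945e-6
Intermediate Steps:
1/(h + 30*2419) = 1/(70400 + 30*2419) = 1/(70400 + 72570) = 1/142970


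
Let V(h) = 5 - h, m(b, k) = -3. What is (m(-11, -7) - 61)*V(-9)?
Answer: -896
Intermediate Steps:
(m(-11, -7) - 61)*V(-9) = (-3 - 61)*(5 - 1*(-9)) = -64*(5 + 9) = -64*14 = -896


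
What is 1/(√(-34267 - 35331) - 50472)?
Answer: -25236/1273746191 - I*√69598/2547492382 ≈ -1.9812e-5 - 1.0356e-7*I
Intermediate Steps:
1/(√(-34267 - 35331) - 50472) = 1/(√(-69598) - 50472) = 1/(I*√69598 - 50472) = 1/(-50472 + I*√69598)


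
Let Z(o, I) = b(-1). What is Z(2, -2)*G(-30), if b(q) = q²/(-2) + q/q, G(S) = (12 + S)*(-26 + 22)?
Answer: 36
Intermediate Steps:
G(S) = -48 - 4*S (G(S) = (12 + S)*(-4) = -48 - 4*S)
b(q) = 1 - q²/2 (b(q) = q²*(-½) + 1 = -q²/2 + 1 = 1 - q²/2)
Z(o, I) = ½ (Z(o, I) = 1 - ½*(-1)² = 1 - ½*1 = 1 - ½ = ½)
Z(2, -2)*G(-30) = (-48 - 4*(-30))/2 = (-48 + 120)/2 = (½)*72 = 36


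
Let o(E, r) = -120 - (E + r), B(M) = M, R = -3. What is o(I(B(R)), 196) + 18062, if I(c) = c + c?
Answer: 17752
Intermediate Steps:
I(c) = 2*c
o(E, r) = -120 - E - r (o(E, r) = -120 + (-E - r) = -120 - E - r)
o(I(B(R)), 196) + 18062 = (-120 - 2*(-3) - 1*196) + 18062 = (-120 - 1*(-6) - 196) + 18062 = (-120 + 6 - 196) + 18062 = -310 + 18062 = 17752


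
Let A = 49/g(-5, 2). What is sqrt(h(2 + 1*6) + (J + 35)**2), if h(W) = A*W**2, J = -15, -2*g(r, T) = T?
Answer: 12*I*sqrt(19) ≈ 52.307*I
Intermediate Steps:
g(r, T) = -T/2
A = -49 (A = 49/((-1/2*2)) = 49/(-1) = 49*(-1) = -49)
h(W) = -49*W**2
sqrt(h(2 + 1*6) + (J + 35)**2) = sqrt(-49*(2 + 1*6)**2 + (-15 + 35)**2) = sqrt(-49*(2 + 6)**2 + 20**2) = sqrt(-49*8**2 + 400) = sqrt(-49*64 + 400) = sqrt(-3136 + 400) = sqrt(-2736) = 12*I*sqrt(19)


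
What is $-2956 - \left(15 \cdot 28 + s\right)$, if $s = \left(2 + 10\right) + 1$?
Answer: $-3389$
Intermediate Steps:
$s = 13$ ($s = 12 + 1 = 13$)
$-2956 - \left(15 \cdot 28 + s\right) = -2956 - \left(15 \cdot 28 + 13\right) = -2956 - \left(420 + 13\right) = -2956 - 433 = -3389$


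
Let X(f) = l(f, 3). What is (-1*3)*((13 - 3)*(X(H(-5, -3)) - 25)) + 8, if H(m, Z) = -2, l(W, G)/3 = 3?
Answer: 488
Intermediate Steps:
l(W, G) = 9 (l(W, G) = 3*3 = 9)
X(f) = 9
(-1*3)*((13 - 3)*(X(H(-5, -3)) - 25)) + 8 = (-1*3)*((13 - 3)*(9 - 25)) + 8 = -30*(-16) + 8 = -3*(-160) + 8 = 480 + 8 = 488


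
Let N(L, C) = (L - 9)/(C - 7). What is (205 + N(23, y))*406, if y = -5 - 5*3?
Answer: 2241526/27 ≈ 83020.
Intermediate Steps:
y = -20 (y = -5 - 15 = -20)
N(L, C) = (-9 + L)/(-7 + C)
(205 + N(23, y))*406 = (205 + (-9 + 23)/(-7 - 20))*406 = (205 + 14/(-27))*406 = (205 - 1/27*14)*406 = (205 - 14/27)*406 = (5521/27)*406 = 2241526/27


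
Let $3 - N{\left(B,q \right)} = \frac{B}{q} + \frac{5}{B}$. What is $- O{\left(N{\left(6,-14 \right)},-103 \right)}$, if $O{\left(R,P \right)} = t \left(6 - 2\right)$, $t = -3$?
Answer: $12$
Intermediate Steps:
$N{\left(B,q \right)} = 3 - \frac{5}{B} - \frac{B}{q}$ ($N{\left(B,q \right)} = 3 - \left(\frac{B}{q} + \frac{5}{B}\right) = 3 - \left(\frac{5}{B} + \frac{B}{q}\right) = 3 - \frac{5}{B} - \frac{B}{q}$)
$O{\left(R,P \right)} = -12$ ($O{\left(R,P \right)} = - 3 \left(6 - 2\right) = \left(-3\right) 4 = -12$)
$- O{\left(N{\left(6,-14 \right)},-103 \right)} = \left(-1\right) \left(-12\right) = 12$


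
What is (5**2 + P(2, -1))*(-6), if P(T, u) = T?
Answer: -162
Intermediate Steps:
(5**2 + P(2, -1))*(-6) = (5**2 + 2)*(-6) = (25 + 2)*(-6) = 27*(-6) = -162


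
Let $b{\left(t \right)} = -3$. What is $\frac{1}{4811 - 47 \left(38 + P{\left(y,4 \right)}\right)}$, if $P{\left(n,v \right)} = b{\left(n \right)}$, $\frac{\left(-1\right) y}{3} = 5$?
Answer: $\frac{1}{3166} \approx 0.00031586$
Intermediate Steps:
$y = -15$ ($y = \left(-3\right) 5 = -15$)
$P{\left(n,v \right)} = -3$
$\frac{1}{4811 - 47 \left(38 + P{\left(y,4 \right)}\right)} = \frac{1}{4811 - 47 \left(38 - 3\right)} = \frac{1}{4811 - 1645} = \frac{1}{3166}$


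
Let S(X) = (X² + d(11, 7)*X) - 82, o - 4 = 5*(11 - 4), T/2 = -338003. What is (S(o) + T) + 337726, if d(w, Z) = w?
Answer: -336412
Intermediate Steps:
T = -676006 (T = 2*(-338003) = -676006)
o = 39 (o = 4 + 5*(11 - 4) = 4 + 5*7 = 4 + 35 = 39)
S(X) = -82 + X² + 11*X (S(X) = (X² + 11*X) - 82 = -82 + X² + 11*X)
(S(o) + T) + 337726 = ((-82 + 39² + 11*39) - 676006) + 337726 = ((-82 + 1521 + 429) - 676006) + 337726 = (1868 - 676006) + 337726 = -674138 + 337726 = -336412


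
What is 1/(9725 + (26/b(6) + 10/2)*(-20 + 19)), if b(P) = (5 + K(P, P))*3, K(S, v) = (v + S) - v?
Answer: 33/320734 ≈ 0.00010289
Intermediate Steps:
K(S, v) = S (K(S, v) = (S + v) - v = S)
b(P) = 15 + 3*P (b(P) = (5 + P)*3 = 15 + 3*P)
1/(9725 + (26/b(6) + 10/2)*(-20 + 19)) = 1/(9725 + (26/(15 + 3*6) + 10/2)*(-20 + 19)) = 1/(9725 + (26/(15 + 18) + 10*(½))*(-1)) = 1/(9725 + (26/33 + 5)*(-1)) = 1/(9725 + (191/33)*(-1)) = 1/(9725 - 191/33) = 1/(320734/33) = 33/320734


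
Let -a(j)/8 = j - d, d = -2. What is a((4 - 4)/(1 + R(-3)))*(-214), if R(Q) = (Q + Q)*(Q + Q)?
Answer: 3424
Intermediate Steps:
R(Q) = 4*Q² (R(Q) = (2*Q)*(2*Q) = 4*Q²)
a(j) = -16 - 8*j (a(j) = -8*(j - 1*(-2)) = -8*(j + 2) = -8*(2 + j) = -16 - 8*j)
a((4 - 4)/(1 + R(-3)))*(-214) = (-16 - 8*(4 - 4)/(1 + 4*(-3)²))*(-214) = (-16 - 0/(1 + 4*9))*(-214) = (-16 - 0/(1 + 36))*(-214) = (-16 - 0/37)*(-214) = (-16 - 8*0)*(-214) = (-16 + 0)*(-214) = -16*(-214) = 3424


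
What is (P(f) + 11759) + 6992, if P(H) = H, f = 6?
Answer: 18757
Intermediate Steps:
(P(f) + 11759) + 6992 = (6 + 11759) + 6992 = 11765 + 6992 = 18757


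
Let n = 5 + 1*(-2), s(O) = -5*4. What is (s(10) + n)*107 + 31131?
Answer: 29312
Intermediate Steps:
s(O) = -20
n = 3 (n = 5 - 2 = 3)
(s(10) + n)*107 + 31131 = (-20 + 3)*107 + 31131 = -17*107 + 31131 = -1819 + 31131 = 29312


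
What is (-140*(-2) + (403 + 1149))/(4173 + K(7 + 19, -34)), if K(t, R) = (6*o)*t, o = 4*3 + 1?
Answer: 1832/6201 ≈ 0.29544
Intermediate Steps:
o = 13 (o = 12 + 1 = 13)
K(t, R) = 78*t (K(t, R) = (6*13)*t = 78*t)
(-140*(-2) + (403 + 1149))/(4173 + K(7 + 19, -34)) = (-140*(-2) + (403 + 1149))/(4173 + 78*(7 + 19)) = (280 + 1552)/(4173 + 78*26) = 1832/(4173 + 2028) = 1832/6201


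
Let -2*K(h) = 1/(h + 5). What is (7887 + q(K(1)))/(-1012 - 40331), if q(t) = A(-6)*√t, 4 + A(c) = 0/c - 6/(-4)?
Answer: -2629/13781 + 5*I*√3/496116 ≈ -0.19077 + 1.7456e-5*I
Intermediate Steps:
A(c) = -5/2 (A(c) = -4 + (0/c - 6/(-4)) = -4 + (0 - 6*(-¼)) = -4 + (0 + 3/2) = -4 + 3/2 = -5/2)
K(h) = -1/(2*(5 + h)) (K(h) = -1/(2*(h + 5)) = -1/(2*(5 + h)))
q(t) = -5*√t/2
(7887 + q(K(1)))/(-1012 - 40331) = (7887 - 5*I/√(10 + 2*1)/2)/(-1012 - 40331) = (7887 - 5*I/√(10 + 2)/2)/(-41343) = (7887 - 5*I*√3/6/2)*(-1/41343) = (7887 - 5*I*√3/12)*(-1/41343) = -2629/13781 + 5*I*√3/496116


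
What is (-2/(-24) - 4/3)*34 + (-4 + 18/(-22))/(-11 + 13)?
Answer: -494/11 ≈ -44.909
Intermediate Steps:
(-2/(-24) - 4/3)*34 + (-4 + 18/(-22))/(-11 + 13) = (-2*(-1/24) - 4*1/3)*34 + (-4 + 18*(-1/22))/2 = (1/12 - 4/3)*34 + (-4 - 9/11)*(1/2) = -5/4*34 - 53/11*1/2 = -85/2 - 53/22 = -494/11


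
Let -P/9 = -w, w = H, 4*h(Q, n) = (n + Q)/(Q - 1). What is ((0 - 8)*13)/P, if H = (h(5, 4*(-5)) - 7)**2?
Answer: -26624/145161 ≈ -0.18341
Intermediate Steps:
h(Q, n) = (Q + n)/(4*(-1 + Q)) (h(Q, n) = ((n + Q)/(Q - 1))/4 = ((Q + n)/(-1 + Q))/4 = (Q + n)/(4*(-1 + Q)))
H = 16129/256 (H = ((5 + 4*(-5))/(4*(-1 + 5)) - 7)**2 = ((1/4)*(5 - 20)/4 - 7)**2 = ((1/4)*(1/4)*(-15) - 7)**2 = (-15/16 - 7)**2 = (-127/16)**2 = 16129/256 ≈ 63.004)
w = 16129/256 ≈ 63.004
P = 145161/256 (P = -(-9)*16129/256 = -9*(-16129/256) = 145161/256 ≈ 567.04)
((0 - 8)*13)/P = ((0 - 8)*13)/(145161/256) = -8*13*(256/145161) = -104*256/145161 = -26624/145161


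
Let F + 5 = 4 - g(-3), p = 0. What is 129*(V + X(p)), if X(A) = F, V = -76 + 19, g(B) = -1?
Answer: -7353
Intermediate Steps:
F = 0 (F = -5 + (4 - 1*(-1)) = -5 + (4 + 1) = -5 + 5 = 0)
V = -57
X(A) = 0
129*(V + X(p)) = 129*(-57 + 0) = 129*(-57) = -7353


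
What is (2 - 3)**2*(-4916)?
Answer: -4916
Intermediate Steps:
(2 - 3)**2*(-4916) = (-1)**2*(-4916) = 1*(-4916) = -4916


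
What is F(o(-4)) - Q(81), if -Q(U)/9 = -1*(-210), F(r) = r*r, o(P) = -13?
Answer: 2059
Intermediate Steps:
F(r) = r²
Q(U) = -1890 (Q(U) = -(-9)*(-210) = -9*210 = -1890)
F(o(-4)) - Q(81) = (-13)² - 1*(-1890) = 169 + 1890 = 2059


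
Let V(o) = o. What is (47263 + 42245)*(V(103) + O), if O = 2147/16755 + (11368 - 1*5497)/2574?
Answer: 7535270915486/798655 ≈ 9.4349e+6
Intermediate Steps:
O = 11543887/4791930 (O = 2147*(1/16755) + (11368 - 5497)*(1/2574) = 2147/16755 + 5871*(1/2574) = 2147/16755 + 1957/858 = 11543887/4791930 ≈ 2.4090)
(47263 + 42245)*(V(103) + O) = (47263 + 42245)*(103 + 11543887/4791930) = 89508*(505112677/4791930) = 7535270915486/798655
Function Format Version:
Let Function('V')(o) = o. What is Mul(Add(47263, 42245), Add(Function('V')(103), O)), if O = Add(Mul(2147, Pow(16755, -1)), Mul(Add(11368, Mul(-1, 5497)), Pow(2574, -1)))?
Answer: Rational(7535270915486, 798655) ≈ 9.4349e+6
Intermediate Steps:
O = Rational(11543887, 4791930) (O = Add(Mul(2147, Rational(1, 16755)), Mul(Add(11368, -5497), Rational(1, 2574))) = Add(Rational(2147, 16755), Mul(5871, Rational(1, 2574))) = Add(Rational(2147, 16755), Rational(1957, 858)) = Rational(11543887, 4791930) ≈ 2.4090)
Mul(Add(47263, 42245), Add(Function('V')(103), O)) = Mul(Add(47263, 42245), Add(103, Rational(11543887, 4791930))) = Mul(89508, Rational(505112677, 4791930)) = Rational(7535270915486, 798655)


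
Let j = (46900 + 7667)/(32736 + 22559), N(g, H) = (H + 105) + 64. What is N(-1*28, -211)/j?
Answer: -774130/18189 ≈ -42.560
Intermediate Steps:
N(g, H) = 169 + H (N(g, H) = (105 + H) + 64 = 169 + H)
j = 54567/55295 ≈ 0.98683
N(-1*28, -211)/j = (169 - 211)/(54567/55295) = -42*55295/54567 = -774130/18189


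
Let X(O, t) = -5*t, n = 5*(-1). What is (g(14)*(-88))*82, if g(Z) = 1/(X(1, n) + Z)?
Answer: -7216/39 ≈ -185.03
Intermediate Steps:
n = -5
g(Z) = 1/(25 + Z) (g(Z) = 1/(-5*(-5) + Z) = 1/(25 + Z))
(g(14)*(-88))*82 = (-88/(25 + 14))*82 = (-88/39)*82 = ((1/39)*(-88))*82 = -88/39*82 = -7216/39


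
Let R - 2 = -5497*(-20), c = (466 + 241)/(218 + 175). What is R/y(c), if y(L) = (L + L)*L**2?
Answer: 476664982821/50484749 ≈ 9441.8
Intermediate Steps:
c = 707/393 ≈ 1.7990
y(L) = 2*L**3 (y(L) = (2*L)*L**2 = 2*L**3)
R = 109942 (R = 2 - 5497*(-20) = 2 + 109940 = 109942)
R/y(c) = 109942/((2*(707/393)**3)) = 109942/((2*(353393243/60698457))) = 109942/(706786486/60698457) = 109942*(60698457/706786486) = 476664982821/50484749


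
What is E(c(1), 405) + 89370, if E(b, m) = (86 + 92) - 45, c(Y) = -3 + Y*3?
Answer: 89503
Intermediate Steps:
c(Y) = -3 + 3*Y
E(b, m) = 133 (E(b, m) = 178 - 45 = 133)
E(c(1), 405) + 89370 = 133 + 89370 = 89503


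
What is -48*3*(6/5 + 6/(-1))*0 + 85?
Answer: 85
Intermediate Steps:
-48*3*(6/5 + 6/(-1))*0 + 85 = -48*3*(6*(⅕) + 6*(-1))*0 + 85 = -48*3*(6/5 - 6)*0 + 85 = -48*3*(-24/5)*0 + 85 = -(-3456)*0/5 + 85 = -48*0 + 85 = 0 + 85 = 85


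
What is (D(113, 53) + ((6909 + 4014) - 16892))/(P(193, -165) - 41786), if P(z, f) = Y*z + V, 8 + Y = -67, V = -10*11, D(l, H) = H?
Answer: 5916/56371 ≈ 0.10495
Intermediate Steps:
V = -110
Y = -75 (Y = -8 - 67 = -75)
P(z, f) = -110 - 75*z (P(z, f) = -75*z - 110 = -110 - 75*z)
(D(113, 53) + ((6909 + 4014) - 16892))/(P(193, -165) - 41786) = (53 + ((6909 + 4014) - 16892))/((-110 - 75*193) - 41786) = (53 + (10923 - 16892))/((-110 - 14475) - 41786) = (53 - 5969)/(-14585 - 41786) = -5916/(-56371) = -5916*(-1/56371) = 5916/56371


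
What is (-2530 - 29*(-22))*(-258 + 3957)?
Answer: -6998508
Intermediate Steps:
(-2530 - 29*(-22))*(-258 + 3957) = (-2530 + 638)*3699 = -1892*3699 = -6998508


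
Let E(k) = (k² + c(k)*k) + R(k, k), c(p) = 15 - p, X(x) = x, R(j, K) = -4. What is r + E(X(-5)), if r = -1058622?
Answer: -1058701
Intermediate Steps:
E(k) = -4 + k² + k*(15 - k) (E(k) = (k² + (15 - k)*k) - 4 = (k² + k*(15 - k)) - 4 = -4 + k² + k*(15 - k))
r + E(X(-5)) = -1058622 + (-4 + 15*(-5)) = -1058622 + (-4 - 75) = -1058622 - 79 = -1058701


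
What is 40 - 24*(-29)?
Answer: 736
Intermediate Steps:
40 - 24*(-29) = 40 + 696 = 736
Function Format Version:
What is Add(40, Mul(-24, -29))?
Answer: 736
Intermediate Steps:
Add(40, Mul(-24, -29)) = Add(40, 696) = 736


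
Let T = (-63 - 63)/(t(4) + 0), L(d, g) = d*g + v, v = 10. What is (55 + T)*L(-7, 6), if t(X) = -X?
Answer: -2768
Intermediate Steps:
L(d, g) = 10 + d*g (L(d, g) = d*g + 10 = 10 + d*g)
T = 63/2 (T = (-63 - 63)/(-1*4 + 0) = -126/(-4 + 0) = -126/(-4) = -126*(-¼) = 63/2 ≈ 31.500)
(55 + T)*L(-7, 6) = (55 + 63/2)*(10 - 7*6) = 173*(10 - 42)/2 = (173/2)*(-32) = -2768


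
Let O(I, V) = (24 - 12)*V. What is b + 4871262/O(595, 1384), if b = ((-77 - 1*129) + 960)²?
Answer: 1574464165/2768 ≈ 5.6881e+5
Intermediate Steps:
O(I, V) = 12*V
b = 568516 (b = ((-77 - 129) + 960)² = (-206 + 960)² = 754² = 568516)
b + 4871262/O(595, 1384) = 568516 + 4871262/((12*1384)) = 568516 + 4871262/16608 = 568516 + 4871262*(1/16608) = 568516 + 811877/2768 = 1574464165/2768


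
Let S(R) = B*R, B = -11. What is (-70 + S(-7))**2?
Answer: 49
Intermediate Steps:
S(R) = -11*R
(-70 + S(-7))**2 = (-70 - 11*(-7))**2 = (-70 + 77)**2 = 7**2 = 49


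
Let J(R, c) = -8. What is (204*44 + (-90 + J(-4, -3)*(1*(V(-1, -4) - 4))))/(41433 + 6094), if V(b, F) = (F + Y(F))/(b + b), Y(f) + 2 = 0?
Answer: 8894/47527 ≈ 0.18714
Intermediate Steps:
Y(f) = -2 (Y(f) = -2 + 0 = -2)
V(b, F) = (-2 + F)/(2*b) (V(b, F) = (F - 2)/(b + b) = (-2 + F)/((2*b)) = (-2 + F)*(1/(2*b)) = (-2 + F)/(2*b))
(204*44 + (-90 + J(-4, -3)*(1*(V(-1, -4) - 4))))/(41433 + 6094) = (204*44 + (-90 - 8*((½)*(-2 - 4)/(-1) - 4)))/(41433 + 6094) = (8976 + (-90 - 8*((½)*(-1)*(-6) - 4)))/47527 = (8976 + (-90 - 8*(3 - 4)))*(1/47527) = (8976 + (-90 - 8*(-1)))*(1/47527) = (8976 + (-90 + 8))*(1/47527) = (8976 - 82)*(1/47527) = 8894*(1/47527) = 8894/47527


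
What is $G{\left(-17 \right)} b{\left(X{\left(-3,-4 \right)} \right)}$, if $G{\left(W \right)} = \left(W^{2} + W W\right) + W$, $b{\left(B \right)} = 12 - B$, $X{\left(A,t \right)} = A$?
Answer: $8415$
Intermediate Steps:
$G{\left(W \right)} = W + 2 W^{2}$ ($G{\left(W \right)} = \left(W^{2} + W^{2}\right) + W = 2 W^{2} + W = W + 2 W^{2}$)
$G{\left(-17 \right)} b{\left(X{\left(-3,-4 \right)} \right)} = - 17 \left(1 + 2 \left(-17\right)\right) \left(12 - -3\right) = - 17 \left(1 - 34\right) \left(12 + 3\right) = \left(-17\right) \left(-33\right) 15 = 561 \cdot 15 = 8415$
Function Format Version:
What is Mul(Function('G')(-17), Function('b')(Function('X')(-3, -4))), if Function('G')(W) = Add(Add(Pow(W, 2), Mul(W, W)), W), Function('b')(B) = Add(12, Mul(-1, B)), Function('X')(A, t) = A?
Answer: 8415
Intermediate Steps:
Function('G')(W) = Add(W, Mul(2, Pow(W, 2))) (Function('G')(W) = Add(Add(Pow(W, 2), Pow(W, 2)), W) = Add(Mul(2, Pow(W, 2)), W) = Add(W, Mul(2, Pow(W, 2))))
Mul(Function('G')(-17), Function('b')(Function('X')(-3, -4))) = Mul(Mul(-17, Add(1, Mul(2, -17))), Add(12, Mul(-1, -3))) = Mul(Mul(-17, Add(1, -34)), Add(12, 3)) = Mul(Mul(-17, -33), 15) = Mul(561, 15) = 8415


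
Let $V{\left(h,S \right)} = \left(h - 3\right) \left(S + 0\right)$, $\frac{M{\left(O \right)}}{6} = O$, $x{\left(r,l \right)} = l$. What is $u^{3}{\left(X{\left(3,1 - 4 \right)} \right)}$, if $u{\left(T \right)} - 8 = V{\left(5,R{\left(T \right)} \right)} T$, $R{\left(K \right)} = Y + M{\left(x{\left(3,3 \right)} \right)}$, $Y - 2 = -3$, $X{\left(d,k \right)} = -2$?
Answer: $-216000$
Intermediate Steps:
$Y = -1$ ($Y = 2 - 3 = -1$)
$M{\left(O \right)} = 6 O$
$R{\left(K \right)} = 17$ ($R{\left(K \right)} = -1 + 6 \cdot 3 = -1 + 18 = 17$)
$V{\left(h,S \right)} = S \left(-3 + h\right)$ ($V{\left(h,S \right)} = \left(-3 + h\right) S = S \left(-3 + h\right)$)
$u{\left(T \right)} = 8 + 34 T$ ($u{\left(T \right)} = 8 + 17 \left(-3 + 5\right) T = 8 + 17 \cdot 2 T = 8 + 34 T$)
$u^{3}{\left(X{\left(3,1 - 4 \right)} \right)} = \left(8 + 34 \left(-2\right)\right)^{3} = \left(8 - 68\right)^{3} = \left(-60\right)^{3} = -216000$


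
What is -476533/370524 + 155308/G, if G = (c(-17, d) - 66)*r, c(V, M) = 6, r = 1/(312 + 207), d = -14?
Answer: -2488838397869/1852620 ≈ -1.3434e+6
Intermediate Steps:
r = 1/519 ≈ 0.0019268
G = -20/173 (G = (6 - 66)*(1/519) = -60*1/519 = -20/173 ≈ -0.11561)
-476533/370524 + 155308/G = -476533/370524 + 155308/(-20/173) = -476533*1/370524 + 155308*(-173/20) = -476533/370524 - 6717071/5 = -2488838397869/1852620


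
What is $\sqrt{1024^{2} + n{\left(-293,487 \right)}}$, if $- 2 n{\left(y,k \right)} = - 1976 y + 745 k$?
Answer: $\frac{\sqrt{2310738}}{2} \approx 760.06$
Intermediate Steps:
$n{\left(y,k \right)} = 988 y - \frac{745 k}{2}$ ($n{\left(y,k \right)} = - \frac{- 1976 y + 745 k}{2} = 988 y - \frac{745 k}{2}$)
$\sqrt{1024^{2} + n{\left(-293,487 \right)}} = \sqrt{1024^{2} + \left(988 \left(-293\right) - \frac{362815}{2}\right)} = \sqrt{1048576 - \frac{941783}{2}} = \sqrt{\frac{1155369}{2}} = \frac{\sqrt{2310738}}{2}$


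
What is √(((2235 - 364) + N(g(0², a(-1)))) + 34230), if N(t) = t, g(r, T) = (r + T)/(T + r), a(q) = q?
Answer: √36102 ≈ 190.01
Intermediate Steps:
g(r, T) = 1 (g(r, T) = (T + r)/(T + r) = 1)
√(((2235 - 364) + N(g(0², a(-1)))) + 34230) = √(((2235 - 364) + 1) + 34230) = √((1871 + 1) + 34230) = √(1872 + 34230) = √36102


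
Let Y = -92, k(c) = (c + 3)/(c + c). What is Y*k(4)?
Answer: -161/2 ≈ -80.500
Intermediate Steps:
k(c) = (3 + c)/(2*c) (k(c) = (3 + c)/((2*c)) = (3 + c)*(1/(2*c)) = (3 + c)/(2*c))
Y*k(4) = -46*(3 + 4)/4 = -46*7/4 = -92*7/8 = -161/2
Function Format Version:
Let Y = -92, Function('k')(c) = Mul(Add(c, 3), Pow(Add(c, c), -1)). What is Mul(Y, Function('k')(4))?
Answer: Rational(-161, 2) ≈ -80.500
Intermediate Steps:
Function('k')(c) = Mul(Rational(1, 2), Pow(c, -1), Add(3, c)) (Function('k')(c) = Mul(Add(3, c), Pow(Mul(2, c), -1)) = Mul(Add(3, c), Mul(Rational(1, 2), Pow(c, -1))) = Mul(Rational(1, 2), Pow(c, -1), Add(3, c)))
Mul(Y, Function('k')(4)) = Mul(-92, Mul(Rational(1, 2), Pow(4, -1), Add(3, 4))) = Mul(-92, Mul(Rational(1, 2), Rational(1, 4), 7)) = Mul(-92, Rational(7, 8)) = Rational(-161, 2)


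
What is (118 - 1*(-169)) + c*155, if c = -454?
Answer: -70083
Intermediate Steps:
(118 - 1*(-169)) + c*155 = (118 - 1*(-169)) - 454*155 = (118 + 169) - 70370 = 287 - 70370 = -70083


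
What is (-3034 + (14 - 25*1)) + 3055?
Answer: 10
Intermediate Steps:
(-3034 + (14 - 25*1)) + 3055 = (-3034 + (14 - 25)) + 3055 = (-3034 - 11) + 3055 = -3045 + 3055 = 10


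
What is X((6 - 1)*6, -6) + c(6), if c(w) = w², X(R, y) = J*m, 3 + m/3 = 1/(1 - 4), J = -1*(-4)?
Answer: -4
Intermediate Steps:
J = 4
m = -10 (m = -9 + 3/(1 - 4) = -9 + 3/(-3) = -9 + 3*(-⅓) = -9 - 1 = -10)
X(R, y) = -40 (X(R, y) = 4*(-10) = -40)
X((6 - 1)*6, -6) + c(6) = -40 + 6² = -40 + 36 = -4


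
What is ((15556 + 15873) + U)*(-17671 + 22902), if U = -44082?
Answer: -66187843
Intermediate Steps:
((15556 + 15873) + U)*(-17671 + 22902) = ((15556 + 15873) - 44082)*(-17671 + 22902) = (31429 - 44082)*5231 = -12653*5231 = -66187843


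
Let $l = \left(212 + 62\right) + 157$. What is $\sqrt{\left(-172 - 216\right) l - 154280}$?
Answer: $2 i \sqrt{80377} \approx 567.02 i$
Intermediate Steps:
$l = 431$ ($l = 274 + 157 = 431$)
$\sqrt{\left(-172 - 216\right) l - 154280} = \sqrt{\left(-172 - 216\right) 431 - 154280} = \sqrt{\left(-388\right) 431 - 154280} = \sqrt{-167228 - 154280} = \sqrt{-321508} = 2 i \sqrt{80377}$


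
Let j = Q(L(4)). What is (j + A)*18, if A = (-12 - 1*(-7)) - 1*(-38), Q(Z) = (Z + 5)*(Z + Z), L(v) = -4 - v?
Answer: 1458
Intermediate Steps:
Q(Z) = 2*Z*(5 + Z) (Q(Z) = (5 + Z)*(2*Z) = 2*Z*(5 + Z))
A = 33 (A = (-12 + 7) + 38 = -5 + 38 = 33)
j = 48 (j = 2*(-4 - 1*4)*(5 + (-4 - 1*4)) = 2*(-4 - 4)*(5 + (-4 - 4)) = 2*(-8)*(5 - 8) = 2*(-8)*(-3) = 48)
(j + A)*18 = (48 + 33)*18 = 81*18 = 1458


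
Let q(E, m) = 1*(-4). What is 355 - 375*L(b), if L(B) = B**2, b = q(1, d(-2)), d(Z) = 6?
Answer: -5645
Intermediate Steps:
q(E, m) = -4
b = -4
355 - 375*L(b) = 355 - 375*(-4)**2 = 355 - 375*16 = 355 - 6000 = -5645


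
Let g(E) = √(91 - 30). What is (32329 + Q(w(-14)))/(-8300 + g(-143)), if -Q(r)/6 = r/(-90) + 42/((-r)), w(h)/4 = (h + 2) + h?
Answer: -10461868630/2686707621 - 12604661*√61/26867076210 ≈ -3.8976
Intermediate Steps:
w(h) = 8 + 8*h (w(h) = 4*((h + 2) + h) = 4*((2 + h) + h) = 4*(2 + 2*h) = 8 + 8*h)
g(E) = √61
Q(r) = 252/r + r/15 (Q(r) = -6*(r/(-90) + 42/((-r))) = -6*(r*(-1/90) + 42*(-1/r)) = -6*(-r/90 - 42/r) = -6*(-42/r - r/90) = 252/r + r/15)
(32329 + Q(w(-14)))/(-8300 + g(-143)) = (32329 + (252/(8 + 8*(-14)) + (8 + 8*(-14))/15))/(-8300 + √61) = (32329 + (252/(8 - 112) + (8 - 112)/15))/(-8300 + √61) = (32329 + (252/(-104) + (1/15)*(-104)))/(-8300 + √61) = (32329 + (252*(-1/104) - 104/15))/(-8300 + √61) = (32329 + (-63/26 - 104/15))/(-8300 + √61) = (32329 - 3649/390)/(-8300 + √61) = 12604661/(390*(-8300 + √61))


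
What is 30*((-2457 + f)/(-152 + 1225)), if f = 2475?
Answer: 540/1073 ≈ 0.50326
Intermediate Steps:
30*((-2457 + f)/(-152 + 1225)) = 30*((-2457 + 2475)/(-152 + 1225)) = 30*(18/1073) = 540/1073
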